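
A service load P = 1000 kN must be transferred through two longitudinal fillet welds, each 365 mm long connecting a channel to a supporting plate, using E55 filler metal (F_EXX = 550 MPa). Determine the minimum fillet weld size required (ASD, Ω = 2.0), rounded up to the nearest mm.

Total weld length L = 730 mm.
Required throat t_e = P × Ω / (0.6 F_EXX × L) = 1000 × 2.0 / (0.6 × 550 × 730 × 10⁻³) = 8.302 mm.
Required leg w = t_e / 0.707 = 11.74 mm → use 12 mm.

w = 12 mm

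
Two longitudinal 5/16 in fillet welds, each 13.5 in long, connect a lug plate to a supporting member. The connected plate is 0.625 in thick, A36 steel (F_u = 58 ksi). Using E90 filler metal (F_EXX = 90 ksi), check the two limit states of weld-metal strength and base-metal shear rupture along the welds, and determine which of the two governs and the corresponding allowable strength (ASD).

R_n/Ω ≈ 161 kips (weld metal governs)

t_e = 0.707 × 0.3125 = 0.2209 in; L = 27 in.
Weld metal: R_n/Ω = (1/2.0) × 0.6 × 90 × 0.2209 × 27 = 161.1 kips.
Base metal (shear rupture): R_n/Ω = (1/2.0) × 0.6 × 58 × 0.625 × 27 = 293.6 kips.
Governing: weld metal.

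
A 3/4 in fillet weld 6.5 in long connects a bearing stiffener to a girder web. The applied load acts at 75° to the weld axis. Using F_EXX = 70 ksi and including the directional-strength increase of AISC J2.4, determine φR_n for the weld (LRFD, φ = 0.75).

t_e = 0.707 × 0.75 = 0.5302 in; A_we = 0.5302 × 6.5 = 3.447 in².
Directional factor: 1.0 + 0.5 sin^1.5(75°) = 1.475.
F_nw = 0.6 × 70 × 1.475 = 61.94 ksi.
φR_n = 0.75 × 61.94 × 3.447 = 160.1 kips.

φR_n ≈ 160 kips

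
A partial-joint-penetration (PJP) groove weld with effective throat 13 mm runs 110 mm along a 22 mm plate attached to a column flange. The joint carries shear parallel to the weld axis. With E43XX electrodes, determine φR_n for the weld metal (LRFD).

E43XX → F_EXX = 430 MPa.
Effective throat (given) t_e = 13 mm.
A_we = 13 × 110 = 1430 mm².
F_nw = 0.6 F_EXX = 258 MPa.
φR_n = 0.75 × 258 × 1430 × 10⁻³ = 276.7 kN.

φR_n ≈ 277 kN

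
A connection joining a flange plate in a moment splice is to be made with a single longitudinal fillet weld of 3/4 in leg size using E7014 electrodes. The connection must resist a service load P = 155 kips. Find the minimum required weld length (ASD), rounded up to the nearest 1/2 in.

L = 14 in

E70XX → F_EXX = 70 ksi.
Throat t_e = 0.707 × 0.75 = 0.5302 in.
r_n/Ω = (0.6 × 70 × 0.5302) / 2.0 = 11.14 kip/in.
L_req = P / (r_n/Ω) = 155 / 11.14 = 13.92 in total.
Round up → use L = 14 in.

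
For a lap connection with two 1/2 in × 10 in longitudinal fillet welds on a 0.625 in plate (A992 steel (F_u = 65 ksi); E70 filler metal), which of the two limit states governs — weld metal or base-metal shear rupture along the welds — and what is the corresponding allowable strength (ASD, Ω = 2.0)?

R_n/Ω ≈ 148 kips (weld metal governs)

E70XX → F_EXX = 70 ksi.
t_e = 0.707 × 0.5 = 0.3535 in; L = 20 in.
Weld metal: R_n/Ω = (1/2.0) × 0.6 × 70 × 0.3535 × 20 = 148.5 kips.
Base metal (shear rupture): R_n/Ω = (1/2.0) × 0.6 × 65 × 0.625 × 20 = 243.8 kips.
Governing: weld metal.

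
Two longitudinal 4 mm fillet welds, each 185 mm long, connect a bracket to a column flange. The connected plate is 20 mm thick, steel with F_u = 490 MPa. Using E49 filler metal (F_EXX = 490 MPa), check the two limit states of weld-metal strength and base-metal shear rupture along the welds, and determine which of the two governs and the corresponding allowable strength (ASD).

t_e = 0.707 × 4 = 2.828 mm; L = 370 mm.
Weld metal: R_n/Ω = (1/2.0) × 0.6 × 490 × 2.828 × 370 × 10⁻³ = 153.8 kN.
Base metal (shear rupture): R_n/Ω = (1/2.0) × 0.6 × 490 × 20 × 370 × 10⁻³ = 1088 kN.
Governing: weld metal.

R_n/Ω ≈ 154 kN (weld metal governs)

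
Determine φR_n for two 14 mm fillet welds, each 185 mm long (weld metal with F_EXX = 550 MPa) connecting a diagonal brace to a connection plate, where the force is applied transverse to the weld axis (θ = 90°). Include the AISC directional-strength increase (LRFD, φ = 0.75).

t_e = 0.707 × 14 = 9.898 mm; A_we = 9.898 × 370 = 3662 mm².
Directional factor: 1.0 + 0.5 sin^1.5(90°) = 1.5.
F_nw = 0.6 × 550 × 1.5 = 495 MPa.
φR_n = 0.75 × 495 × 3662 × 10⁻³ = 1360 kN.

φR_n ≈ 1360 kN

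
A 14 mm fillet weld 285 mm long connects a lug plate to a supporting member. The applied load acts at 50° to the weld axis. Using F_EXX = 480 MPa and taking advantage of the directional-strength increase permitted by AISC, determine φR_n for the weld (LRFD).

φR_n ≈ 814 kN

t_e = 0.707 × 14 = 9.898 mm; A_we = 9.898 × 285 = 2821 mm².
Directional factor: 1.0 + 0.5 sin^1.5(50°) = 1.335.
F_nw = 0.6 × 480 × 1.335 = 384.5 MPa.
φR_n = 0.75 × 384.5 × 2821 × 10⁻³ = 813.6 kN.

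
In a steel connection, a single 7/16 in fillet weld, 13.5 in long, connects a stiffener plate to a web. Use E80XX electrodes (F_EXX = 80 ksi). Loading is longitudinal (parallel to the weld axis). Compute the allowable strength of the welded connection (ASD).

Effective throat t_e = 0.707 × 0.4375 = 0.3093 in.
Total length L = 13.5 in; A_we = 0.3093 × 13.5 = 4.176 in².
F_nw = 0.6 F_EXX = 0.6 × 80 = 48 ksi.
R_n = 48 × 4.176 = 200.4 kips; R_n/Ω = 200.4/2.0 = 100.2 kips.

R_n/Ω ≈ 100 kips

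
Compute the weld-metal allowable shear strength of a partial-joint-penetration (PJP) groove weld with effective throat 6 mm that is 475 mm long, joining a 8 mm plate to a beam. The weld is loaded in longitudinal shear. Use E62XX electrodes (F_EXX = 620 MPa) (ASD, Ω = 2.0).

R_n/Ω ≈ 530 kN

Effective throat (given) t_e = 6 mm.
A_we = 6 × 475 = 2850 mm².
F_nw = 0.6 F_EXX = 372 MPa.
R_n/Ω = (372 × 2850) / 2.0 × 10⁻³ = 530.1 kN.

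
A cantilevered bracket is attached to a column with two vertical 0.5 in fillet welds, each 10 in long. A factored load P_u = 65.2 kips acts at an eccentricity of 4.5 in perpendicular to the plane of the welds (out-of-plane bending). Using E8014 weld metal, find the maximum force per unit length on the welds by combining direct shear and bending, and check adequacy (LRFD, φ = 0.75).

E80XX → F_EXX = 80 ksi.
L_w = 2 × 10 = 20 in; section modulus (unit throat) S = 2 × L²/6 = 33.33 in².
Direct shear f_v = P/L_w = 65.2/20 = 3.26 kip/in.
Moment M = P × e = 65.2 × 4.5 = 293.4 kip·in; bending f_b = M/S = 8.802 kip/in.
f_max = √(f_v² + f_b²) = √(3.26² + 8.802²) = 9.386 kip/in.
φr_n = 0.75 × 0.6 × 80 × (0.707 × 0.5) = 12.73 kip/in → adequate.

f_max ≈ 9.39 kip/in; adequate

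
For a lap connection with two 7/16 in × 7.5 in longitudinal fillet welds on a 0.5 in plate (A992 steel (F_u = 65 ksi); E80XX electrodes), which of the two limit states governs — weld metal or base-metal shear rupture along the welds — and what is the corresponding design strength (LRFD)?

E80XX → F_EXX = 80 ksi.
t_e = 0.707 × 0.4375 = 0.3093 in; L = 15 in.
Weld metal: φR_n = 0.75 × 0.6 × 80 × 0.3093 × 15 = 167 kips.
Base metal (shear rupture): φR_n = 0.75 × 0.6 × 65 × 0.5 × 15 = 219.4 kips.
Governing: weld metal.

φR_n ≈ 167 kips (weld metal governs)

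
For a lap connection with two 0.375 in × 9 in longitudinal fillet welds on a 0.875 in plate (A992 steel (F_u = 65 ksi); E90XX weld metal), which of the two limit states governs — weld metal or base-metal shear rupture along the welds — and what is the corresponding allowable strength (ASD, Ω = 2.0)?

R_n/Ω ≈ 129 kips (weld metal governs)

E90XX → F_EXX = 90 ksi.
t_e = 0.707 × 0.375 = 0.2651 in; L = 18 in.
Weld metal: R_n/Ω = (1/2.0) × 0.6 × 90 × 0.2651 × 18 = 128.9 kips.
Base metal (shear rupture): R_n/Ω = (1/2.0) × 0.6 × 65 × 0.875 × 18 = 307.1 kips.
Governing: weld metal.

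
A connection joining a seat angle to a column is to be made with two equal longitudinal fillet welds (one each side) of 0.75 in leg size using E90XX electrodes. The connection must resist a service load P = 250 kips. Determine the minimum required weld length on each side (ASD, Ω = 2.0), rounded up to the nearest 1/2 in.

E90XX → F_EXX = 90 ksi.
Throat t_e = 0.707 × 0.75 = 0.5302 in.
r_n/Ω = (0.6 × 90 × 0.5302) / 2.0 = 14.32 kip/in.
L_req = P / (r_n/Ω) = 250 / 14.32 = 17.46 in total.
Per side: 17.46 / 2 = 8.731 in.
Round up → use L = 9 in on each side.

L = 9 in on each side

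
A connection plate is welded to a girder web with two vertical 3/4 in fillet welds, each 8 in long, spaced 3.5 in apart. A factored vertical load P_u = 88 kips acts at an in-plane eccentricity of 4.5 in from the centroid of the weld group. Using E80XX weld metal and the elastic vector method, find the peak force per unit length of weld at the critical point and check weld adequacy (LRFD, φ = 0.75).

E80XX → F_EXX = 80 ksi.
Total weld length L_w = 16 in. Treat welds as unit-width lines.
Polar moment about centroid: J = 2[d³/12 + d(b/2)²] = 2[8³/12 + 8×1.75²] = 134.3 in³.
Direct shear f_v = P/L_w = 88 / 16 = 5.5 kip/in (vertical).
Torsion M = P·e = 88 × 4.5 = 396 kip·in.
Critical point at (x, y) = (1.75, 4) from centroid. f_tx = M·y/J = 11.79 kip/in; f_ty = M·x/J = 5.159 kip/in.
Resultant f_max = √[f_tx² + (f_v + f_ty)²] = √[11.79² + (5.5 + 5.159)²] = 15.9 kip/in.
Capacity per unit length: φr_n = 0.75 × 0.6 × 80 × (0.707 × 0.75) = 19.09 kip/in.
15.9 ≤ 19.09 → adequate.

f_max ≈ 15.9 kip/in; adequate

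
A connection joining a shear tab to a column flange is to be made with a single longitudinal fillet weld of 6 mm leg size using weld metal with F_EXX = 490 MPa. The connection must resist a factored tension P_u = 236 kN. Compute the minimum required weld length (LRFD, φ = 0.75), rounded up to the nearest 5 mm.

L = 255 mm

Throat t_e = 0.707 × 6 = 4.242 mm.
φr_n = 0.75 × 0.6 × 490 × 4.242 × 10⁻³ = 0.9354 kN/mm.
L_req = P_u / φr_n = 236 / 0.9354 = 252.3 mm total.
Round up → use L = 255 mm.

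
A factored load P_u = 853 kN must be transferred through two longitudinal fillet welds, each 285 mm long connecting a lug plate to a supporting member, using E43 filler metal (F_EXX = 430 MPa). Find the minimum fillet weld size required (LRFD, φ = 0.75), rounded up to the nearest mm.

w = 11 mm

Total weld length L = 570 mm.
Required throat t_e = P_u / (φ × 0.6 F_EXX × L) = 853 / (0.75 × 0.6 × 430 × 570 × 10⁻³) = 7.734 mm.
Required leg w = t_e / 0.707 = 10.94 mm → use 11 mm.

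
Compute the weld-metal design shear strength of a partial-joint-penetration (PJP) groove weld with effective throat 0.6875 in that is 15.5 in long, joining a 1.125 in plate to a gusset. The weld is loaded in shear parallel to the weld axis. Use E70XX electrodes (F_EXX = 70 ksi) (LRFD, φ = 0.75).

φR_n ≈ 336 kips

Effective throat (given) t_e = 0.6875 in.
A_we = 0.6875 × 15.5 = 10.66 in².
F_nw = 0.6 F_EXX = 42 ksi.
φR_n = 0.75 × 42 × 10.66 = 335.7 kips.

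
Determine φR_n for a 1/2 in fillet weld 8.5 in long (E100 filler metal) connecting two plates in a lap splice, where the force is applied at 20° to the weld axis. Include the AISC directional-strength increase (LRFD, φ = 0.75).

φR_n ≈ 149 kips

E100XX → F_EXX = 100 ksi.
t_e = 0.707 × 0.5 = 0.3535 in; A_we = 0.3535 × 8.5 = 3.005 in².
Directional factor: 1.0 + 0.5 sin^1.5(20°) = 1.1.
F_nw = 0.6 × 100 × 1.1 = 66 ksi.
φR_n = 0.75 × 66 × 3.005 = 148.7 kips.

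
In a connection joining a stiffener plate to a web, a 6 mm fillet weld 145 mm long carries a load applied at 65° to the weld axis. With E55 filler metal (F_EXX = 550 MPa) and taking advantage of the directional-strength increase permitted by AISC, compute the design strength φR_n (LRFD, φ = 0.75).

t_e = 0.707 × 6 = 4.242 mm; A_we = 4.242 × 145 = 615.1 mm².
Directional factor: 1.0 + 0.5 sin^1.5(65°) = 1.431.
F_nw = 0.6 × 550 × 1.431 = 472.4 MPa.
φR_n = 0.75 × 472.4 × 615.1 × 10⁻³ = 217.9 kN.

φR_n ≈ 218 kN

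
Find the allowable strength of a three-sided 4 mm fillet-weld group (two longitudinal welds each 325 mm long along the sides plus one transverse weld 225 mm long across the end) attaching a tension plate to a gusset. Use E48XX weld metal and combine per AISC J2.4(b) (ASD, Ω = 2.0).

E48XX → F_EXX = 480 MPa.
t_e = 0.707 × 4 = 2.828 mm.
R_nwl = 0.6 × 480 × 2.828 × 650 × 10⁻³ = 529.4 kN (longitudinal, 2 welds).
R_nwt = 0.6 × 480 × 2.828 × 225 × 10⁻³ = 183.3 kN (transverse, base value).
(i) R_nwl + R_nwt = 712.7 kN; (ii) 0.85 R_nwl + 1.5 R_nwt = 724.9 kN.
R_n = max = 724.9 kN [governs: (ii)]; R_n/Ω = 362.4 kN.

R_n/Ω ≈ 362 kN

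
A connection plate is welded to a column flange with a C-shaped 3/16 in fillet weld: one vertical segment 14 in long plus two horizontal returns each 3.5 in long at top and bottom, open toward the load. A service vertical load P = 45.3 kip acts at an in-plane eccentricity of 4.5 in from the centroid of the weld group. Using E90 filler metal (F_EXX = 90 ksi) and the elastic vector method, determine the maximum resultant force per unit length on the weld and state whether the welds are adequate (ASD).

f_max ≈ 3.97 kip/in; NOT adequate

Total weld length L_w = 21 in. Treat welds as unit-width lines.
Centroid: x̄ = 2×3.5×1.75 / 21 = 0.5833 in from the vertical weld.
Polar moment about centroid: J = I_x + I_y = [14³/12 + 2×3.5×7²] + [14×0.5833² + 2(3.5³/12 + 3.5×1.167²)] = 593.1 in³.
Direct shear f_v = P/L_w = 45.3 / 21 = 2.157 kip/in (vertical).
Torsion M = P·e = 45.3 × 4.5 = 203.85 kip·in.
Critical point at (x, y) = (2.917, 7) from centroid. f_tx = M·y/J = 2.406 kip/in; f_ty = M·x/J = 1.002 kip/in.
Resultant f_max = √[f_tx² + (f_v + f_ty)²] = √[2.406² + (2.157 + 1.002)²] = 3.971 kip/in.
Capacity per unit length: r_n/Ω = (1/2.0) × 0.6 × 90 × (0.707 × 0.1875) = 3.579 kip/in.
3.971 > 3.579 → NOT adequate.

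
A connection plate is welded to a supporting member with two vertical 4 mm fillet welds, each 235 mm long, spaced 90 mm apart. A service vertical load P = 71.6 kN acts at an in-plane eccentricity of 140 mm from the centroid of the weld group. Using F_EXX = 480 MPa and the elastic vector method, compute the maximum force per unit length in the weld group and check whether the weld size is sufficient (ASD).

f_max ≈ 481 N/mm; NOT adequate

Total weld length L_w = 470 mm. Treat welds as unit-width lines.
Polar moment about centroid: J = 2[d³/12 + d(b/2)²] = 2[235³/12 + 235×45²] = 3115000 mm³.
Direct shear f_v = P/L_w = 71.6×10³ / 470 = 152.3 N/mm (vertical).
Torsion M = P·e = 71.6×10³ × 140 = 10024000 N·mm.
Critical point at (x, y) = (45, 117.5) from centroid. f_tx = M·y/J = 378.1 N/mm; f_ty = M·x/J = 144.8 N/mm.
Resultant f_max = √[f_tx² + (f_v + f_ty)²] = √[378.1² + (152.3 + 144.8)²] = 480.9 N/mm.
Capacity per unit length: r_n/Ω = (1/2.0) × 0.6 × 480 × (0.707 × 4) = 407.2 N/mm.
480.9 > 407.2 → NOT adequate.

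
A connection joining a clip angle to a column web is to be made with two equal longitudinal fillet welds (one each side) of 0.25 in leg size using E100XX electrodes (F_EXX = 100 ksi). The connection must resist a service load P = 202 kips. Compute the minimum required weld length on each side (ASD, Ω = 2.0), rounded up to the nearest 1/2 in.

L = 19.5 in on each side

Throat t_e = 0.707 × 0.25 = 0.1767 in.
r_n/Ω = (0.6 × 100 × 0.1767) / 2.0 = 5.302 kip/in.
L_req = P / (r_n/Ω) = 202 / 5.302 = 38.1 in total.
Per side: 38.1 / 2 = 19.05 in.
Round up → use L = 19.5 in on each side.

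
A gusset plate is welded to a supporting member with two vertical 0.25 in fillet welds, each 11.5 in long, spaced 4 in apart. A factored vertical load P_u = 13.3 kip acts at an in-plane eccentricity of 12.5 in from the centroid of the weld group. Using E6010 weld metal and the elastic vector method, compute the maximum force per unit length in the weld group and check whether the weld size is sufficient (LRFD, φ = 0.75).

E60XX → F_EXX = 60 ksi.
Total weld length L_w = 23 in. Treat welds as unit-width lines.
Polar moment about centroid: J = 2[d³/12 + d(b/2)²] = 2[11.5³/12 + 11.5×2²] = 345.5 in³.
Direct shear f_v = P/L_w = 13.3 / 23 = 0.5783 kip/in (vertical).
Torsion M = P·e = 13.3 × 12.5 = 166.25 kip·in.
Critical point at (x, y) = (2, 5.75) from centroid. f_tx = M·y/J = 2.767 kip/in; f_ty = M·x/J = 0.9624 kip/in.
Resultant f_max = √[f_tx² + (f_v + f_ty)²] = √[2.767² + (0.5783 + 0.9624)²] = 3.167 kip/in.
Capacity per unit length: φr_n = 0.75 × 0.6 × 60 × (0.707 × 0.25) = 4.772 kip/in.
3.167 ≤ 4.772 → adequate.

f_max ≈ 3.17 kip/in; adequate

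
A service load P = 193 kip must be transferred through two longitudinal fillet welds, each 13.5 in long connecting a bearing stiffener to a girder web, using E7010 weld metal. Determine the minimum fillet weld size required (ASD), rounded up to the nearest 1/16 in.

w = 1/2 in

E70XX → F_EXX = 70 ksi.
Total weld length L = 27 in.
Required throat t_e = P × Ω / (0.6 F_EXX × L) = 193 × 2.0 / (0.6 × 70 × 27) = 0.3404 in.
Required leg w = t_e / 0.707 = 0.4815 in → use 1/2 in.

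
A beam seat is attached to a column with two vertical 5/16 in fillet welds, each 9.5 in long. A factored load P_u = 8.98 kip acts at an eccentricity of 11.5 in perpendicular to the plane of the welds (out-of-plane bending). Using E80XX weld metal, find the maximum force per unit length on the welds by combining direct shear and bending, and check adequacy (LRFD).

f_max ≈ 3.47 kip/in; adequate

E80XX → F_EXX = 80 ksi.
L_w = 2 × 9.5 = 19 in; section modulus (unit throat) S = 2 × L²/6 = 30.08 in².
Direct shear f_v = P/L_w = 8.98/19 = 0.4726 kip/in.
Moment M = P × e = 8.98 × 11.5 = 103.27 kip·in; bending f_b = M/S = 3.433 kip/in.
f_max = √(f_v² + f_b²) = √(0.4726² + 3.433²) = 3.465 kip/in.
φr_n = 0.75 × 0.6 × 80 × (0.707 × 0.3125) = 7.954 kip/in → adequate.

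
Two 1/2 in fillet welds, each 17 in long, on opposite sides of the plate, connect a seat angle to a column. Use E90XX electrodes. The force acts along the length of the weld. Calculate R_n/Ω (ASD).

E90XX → F_EXX = 90 ksi.
Effective throat t_e = 0.707 × 0.5 = 0.3535 in.
Total length L = 34 in; A_we = 0.3535 × 34 = 12.02 in².
F_nw = 0.6 F_EXX = 0.6 × 90 = 54 ksi.
R_n = 54 × 12.02 = 649 kips; R_n/Ω = 649/2.0 = 324.5 kips.

R_n/Ω ≈ 325 kips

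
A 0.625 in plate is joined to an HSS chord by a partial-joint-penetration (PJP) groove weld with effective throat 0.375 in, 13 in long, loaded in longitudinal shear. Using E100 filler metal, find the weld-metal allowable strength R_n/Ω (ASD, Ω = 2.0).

E100XX → F_EXX = 100 ksi.
Effective throat (given) t_e = 0.375 in.
A_we = 0.375 × 13 = 4.875 in².
F_nw = 0.6 F_EXX = 60 ksi.
R_n/Ω = (60 × 4.875) / 2.0 = 146.2 kip.

R_n/Ω ≈ 146 kip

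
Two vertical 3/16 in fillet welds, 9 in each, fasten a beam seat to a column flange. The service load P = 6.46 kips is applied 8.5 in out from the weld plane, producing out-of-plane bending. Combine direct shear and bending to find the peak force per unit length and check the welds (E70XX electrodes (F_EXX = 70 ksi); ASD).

f_max ≈ 2.07 kip/in; adequate

L_w = 2 × 9 = 18 in; section modulus (unit throat) S = 2 × L²/6 = 27 in².
Direct shear f_v = P/L_w = 6.46/18 = 0.3589 kip/in.
Moment M = P × e = 6.46 × 8.5 = 54.91 kip·in; bending f_b = M/S = 2.034 kip/in.
f_max = √(f_v² + f_b²) = √(0.3589² + 2.034²) = 2.065 kip/in.
r_n/Ω = (1/2.0) × 0.6 × 70 × (0.707 × 0.1875) = 2.784 kip/in → adequate.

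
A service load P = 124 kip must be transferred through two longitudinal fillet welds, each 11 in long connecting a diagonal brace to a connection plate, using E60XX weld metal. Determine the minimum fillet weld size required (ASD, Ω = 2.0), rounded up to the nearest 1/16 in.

E60XX → F_EXX = 60 ksi.
Total weld length L = 22 in.
Required throat t_e = P × Ω / (0.6 F_EXX × L) = 124 × 2.0 / (0.6 × 60 × 22) = 0.3131 in.
Required leg w = t_e / 0.707 = 0.4429 in → use 1/2 in.

w = 1/2 in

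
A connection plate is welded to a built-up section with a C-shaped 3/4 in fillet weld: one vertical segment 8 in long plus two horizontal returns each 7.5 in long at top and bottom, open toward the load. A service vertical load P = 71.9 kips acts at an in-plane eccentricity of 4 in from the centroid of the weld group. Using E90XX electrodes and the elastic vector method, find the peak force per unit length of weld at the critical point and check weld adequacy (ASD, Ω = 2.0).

f_max ≈ 7.07 kip/in; adequate

E90XX → F_EXX = 90 ksi.
Total weld length L_w = 23 in. Treat welds as unit-width lines.
Centroid: x̄ = 2×7.5×3.75 / 23 = 2.446 in from the vertical weld.
Polar moment about centroid: J = I_x + I_y = [8³/12 + 2×7.5×4²] + [8×2.446² + 2(7.5³/12 + 7.5×1.304²)] = 426.3 in³.
Direct shear f_v = P/L_w = 71.9 / 23 = 3.126 kip/in (vertical).
Torsion M = P·e = 71.9 × 4 = 287.6 kip·in.
Critical point at (x, y) = (5.054, 4) from centroid. f_tx = M·y/J = 2.698 kip/in; f_ty = M·x/J = 3.409 kip/in.
Resultant f_max = √[f_tx² + (f_v + f_ty)²] = √[2.698² + (3.126 + 3.409)²] = 7.071 kip/in.
Capacity per unit length: r_n/Ω = (1/2.0) × 0.6 × 90 × (0.707 × 0.75) = 14.32 kip/in.
7.071 ≤ 14.32 → adequate.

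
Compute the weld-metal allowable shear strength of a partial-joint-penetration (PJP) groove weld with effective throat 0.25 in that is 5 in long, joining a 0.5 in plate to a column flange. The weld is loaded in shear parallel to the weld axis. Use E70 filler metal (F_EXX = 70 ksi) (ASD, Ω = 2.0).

R_n/Ω ≈ 26.2 kips

Effective throat (given) t_e = 0.25 in.
A_we = 0.25 × 5 = 1.25 in².
F_nw = 0.6 F_EXX = 42 ksi.
R_n/Ω = (42 × 1.25) / 2.0 = 26.25 kips.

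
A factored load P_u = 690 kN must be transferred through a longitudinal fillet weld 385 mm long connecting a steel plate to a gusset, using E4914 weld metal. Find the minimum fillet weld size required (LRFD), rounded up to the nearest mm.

E49XX → F_EXX = 490 MPa.
Total weld length L = 385 mm.
Required throat t_e = P_u / (φ × 0.6 F_EXX × L) = 690 / (0.75 × 0.6 × 490 × 385 × 10⁻³) = 8.128 mm.
Required leg w = t_e / 0.707 = 11.5 mm → use 12 mm.

w = 12 mm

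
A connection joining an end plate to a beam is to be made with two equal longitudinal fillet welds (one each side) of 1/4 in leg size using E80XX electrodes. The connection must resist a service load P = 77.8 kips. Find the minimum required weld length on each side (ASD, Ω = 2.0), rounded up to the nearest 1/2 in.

L = 9.5 in on each side

E80XX → F_EXX = 80 ksi.
Throat t_e = 0.707 × 0.25 = 0.1767 in.
r_n/Ω = (0.6 × 80 × 0.1767) / 2.0 = 4.242 kip/in.
L_req = P / (r_n/Ω) = 77.8 / 4.242 = 18.34 in total.
Per side: 18.34 / 2 = 9.17 in.
Round up → use L = 9.5 in on each side.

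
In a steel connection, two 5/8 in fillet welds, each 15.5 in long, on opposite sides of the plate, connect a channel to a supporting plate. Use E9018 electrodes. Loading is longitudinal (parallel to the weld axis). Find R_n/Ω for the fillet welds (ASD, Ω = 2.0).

R_n/Ω ≈ 370 kip

E90XX → F_EXX = 90 ksi.
Effective throat t_e = 0.707 × 0.625 = 0.4419 in.
Total length L = 31 in; A_we = 0.4419 × 31 = 13.7 in².
F_nw = 0.6 F_EXX = 0.6 × 90 = 54 ksi.
R_n = 54 × 13.7 = 739.7 kip; R_n/Ω = 739.7/2.0 = 369.8 kip.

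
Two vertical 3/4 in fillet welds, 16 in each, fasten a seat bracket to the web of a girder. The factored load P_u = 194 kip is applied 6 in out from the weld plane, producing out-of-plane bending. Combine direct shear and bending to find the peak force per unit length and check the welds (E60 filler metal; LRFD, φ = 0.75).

E60XX → F_EXX = 60 ksi.
L_w = 2 × 16 = 32 in; section modulus (unit throat) S = 2 × L²/6 = 85.33 in².
Direct shear f_v = P/L_w = 194/32 = 6.062 kip/in.
Moment M = P × e = 194 × 6 = 1164 kip·in; bending f_b = M/S = 13.64 kip/in.
f_max = √(f_v² + f_b²) = √(6.062² + 13.64²) = 14.93 kip/in.
φr_n = 0.75 × 0.6 × 60 × (0.707 × 0.75) = 14.32 kip/in → NOT adequate.

f_max ≈ 14.9 kip/in; NOT adequate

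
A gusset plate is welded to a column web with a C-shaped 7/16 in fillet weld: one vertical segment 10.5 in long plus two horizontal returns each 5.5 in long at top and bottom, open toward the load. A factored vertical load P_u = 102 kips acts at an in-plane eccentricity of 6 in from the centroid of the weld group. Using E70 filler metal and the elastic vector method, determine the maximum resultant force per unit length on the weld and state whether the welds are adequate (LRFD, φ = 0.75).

E70XX → F_EXX = 70 ksi.
Total weld length L_w = 21.5 in. Treat welds as unit-width lines.
Centroid: x̄ = 2×5.5×2.75 / 21.5 = 1.407 in from the vertical weld.
Polar moment about centroid: J = I_x + I_y = [10.5³/12 + 2×5.5×5.25²] + [10.5×1.407² + 2(5.5³/12 + 5.5×1.343²)] = 468 in³.
Direct shear f_v = P/L_w = 102 / 21.5 = 4.744 kip/in (vertical).
Torsion M = P·e = 102 × 6 = 612 kip·in.
Critical point at (x, y) = (4.093, 5.25) from centroid. f_tx = M·y/J = 6.865 kip/in; f_ty = M·x/J = 5.352 kip/in.
Resultant f_max = √[f_tx² + (f_v + f_ty)²] = √[6.865² + (4.744 + 5.352)²] = 12.21 kip/in.
Capacity per unit length: φr_n = 0.75 × 0.6 × 70 × (0.707 × 0.4375) = 9.743 kip/in.
12.21 > 9.743 → NOT adequate.

f_max ≈ 12.2 kip/in; NOT adequate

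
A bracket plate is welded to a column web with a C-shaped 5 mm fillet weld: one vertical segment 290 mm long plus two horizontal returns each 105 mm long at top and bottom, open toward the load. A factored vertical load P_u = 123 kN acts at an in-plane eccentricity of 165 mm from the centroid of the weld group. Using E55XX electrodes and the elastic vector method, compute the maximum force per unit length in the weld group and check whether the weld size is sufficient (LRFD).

f_max ≈ 645 N/mm; adequate

E55XX → F_EXX = 550 MPa.
Total weld length L_w = 500 mm. Treat welds as unit-width lines.
Centroid: x̄ = 2×105×52.5 / 500 = 22.05 mm from the vertical weld.
Polar moment about centroid: J = I_x + I_y = [290³/12 + 2×105×145²] + [290×22.05² + 2(105³/12 + 105×30.45²)] = 6976000 mm³.
Direct shear f_v = P/L_w = 123×10³ / 500 = 246 N/mm (vertical).
Torsion M = P·e = 123×10³ × 165 = 20295000 N·mm.
Critical point at (x, y) = (82.95, 145) from centroid. f_tx = M·y/J = 421.8 N/mm; f_ty = M·x/J = 241.3 N/mm.
Resultant f_max = √[f_tx² + (f_v + f_ty)²] = √[421.8² + (246 + 241.3)²] = 644.5 N/mm.
Capacity per unit length: φr_n = 0.75 × 0.6 × 550 × (0.707 × 5) = 874.9 N/mm.
644.5 ≤ 874.9 → adequate.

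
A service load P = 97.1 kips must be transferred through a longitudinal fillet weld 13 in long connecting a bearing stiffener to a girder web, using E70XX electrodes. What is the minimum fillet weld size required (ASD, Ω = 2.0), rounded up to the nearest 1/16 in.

E70XX → F_EXX = 70 ksi.
Total weld length L = 13 in.
Required throat t_e = P × Ω / (0.6 F_EXX × L) = 97.1 × 2.0 / (0.6 × 70 × 13) = 0.3557 in.
Required leg w = t_e / 0.707 = 0.5031 in → use 9/16 in.

w = 9/16 in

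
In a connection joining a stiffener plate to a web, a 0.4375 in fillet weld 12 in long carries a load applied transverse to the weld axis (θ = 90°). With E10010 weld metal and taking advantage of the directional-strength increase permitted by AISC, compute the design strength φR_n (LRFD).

E100XX → F_EXX = 100 ksi.
t_e = 0.707 × 0.4375 = 0.3093 in; A_we = 0.3093 × 12 = 3.712 in².
Directional factor: 1.0 + 0.5 sin^1.5(90°) = 1.5.
F_nw = 0.6 × 100 × 1.5 = 90 ksi.
φR_n = 0.75 × 90 × 3.712 = 250.5 kip.

φR_n ≈ 251 kip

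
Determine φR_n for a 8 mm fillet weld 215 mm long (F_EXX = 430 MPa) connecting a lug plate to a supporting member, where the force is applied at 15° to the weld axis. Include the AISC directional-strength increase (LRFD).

φR_n ≈ 251 kN

t_e = 0.707 × 8 = 5.656 mm; A_we = 5.656 × 215 = 1216 mm².
Directional factor: 1.0 + 0.5 sin^1.5(15°) = 1.066.
F_nw = 0.6 × 430 × 1.066 = 275 MPa.
φR_n = 0.75 × 275 × 1216 × 10⁻³ = 250.8 kN.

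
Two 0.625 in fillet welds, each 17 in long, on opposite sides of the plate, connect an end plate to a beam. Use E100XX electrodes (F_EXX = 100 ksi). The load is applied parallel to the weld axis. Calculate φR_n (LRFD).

Effective throat t_e = 0.707 × 0.625 = 0.4419 in.
Total length L = 34 in; A_we = 0.4419 × 34 = 15.02 in².
F_nw = 0.6 F_EXX = 0.6 × 100 = 60 ksi.
φR_n = 0.75 × 60 × 15.02 = 676.1 kips.

φR_n ≈ 676 kips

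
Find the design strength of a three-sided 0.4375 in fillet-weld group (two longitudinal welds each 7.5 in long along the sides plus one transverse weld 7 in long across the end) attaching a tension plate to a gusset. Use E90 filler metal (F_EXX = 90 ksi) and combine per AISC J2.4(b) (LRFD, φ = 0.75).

φR_n ≈ 291 kips

t_e = 0.707 × 0.4375 = 0.3093 in.
R_nwl = 0.6 × 90 × 0.3093 × 15 = 250.5 kips (longitudinal, 2 welds).
R_nwt = 0.6 × 90 × 0.3093 × 7 = 116.9 kips (transverse, base value).
(i) R_nwl + R_nwt = 367.5 kips; (ii) 0.85 R_nwl + 1.5 R_nwt = 388.3 kips.
R_n = max = 388.3 kips [governs: (ii)]; φR_n = 291.3 kips.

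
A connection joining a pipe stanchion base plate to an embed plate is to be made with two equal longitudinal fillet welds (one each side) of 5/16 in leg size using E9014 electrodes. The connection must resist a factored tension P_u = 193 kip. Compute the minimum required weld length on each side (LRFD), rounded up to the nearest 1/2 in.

E90XX → F_EXX = 90 ksi.
Throat t_e = 0.707 × 0.3125 = 0.2209 in.
φr_n = 0.75 × 0.6 × 90 × 0.2209 = 8.948 kip/in.
L_req = P_u / φr_n = 193 / 8.948 = 21.57 in total.
Per side: 21.57 / 2 = 10.78 in.
Round up → use L = 11 in on each side.

L = 11 in on each side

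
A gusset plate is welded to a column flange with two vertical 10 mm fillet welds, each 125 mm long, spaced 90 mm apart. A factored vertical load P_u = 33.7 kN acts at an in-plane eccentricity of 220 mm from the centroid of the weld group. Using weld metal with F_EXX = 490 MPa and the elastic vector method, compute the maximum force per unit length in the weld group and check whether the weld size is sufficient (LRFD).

Total weld length L_w = 250 mm. Treat welds as unit-width lines.
Polar moment about centroid: J = 2[d³/12 + d(b/2)²] = 2[125³/12 + 125×45²] = 831800 mm³.
Direct shear f_v = P/L_w = 33.7×10³ / 250 = 134.8 N/mm (vertical).
Torsion M = P·e = 33.7×10³ × 220 = 7414000 N·mm.
Critical point at (x, y) = (45, 62.5) from centroid. f_tx = M·y/J = 557.1 N/mm; f_ty = M·x/J = 401.1 N/mm.
Resultant f_max = √[f_tx² + (f_v + f_ty)²] = √[557.1² + (134.8 + 401.1)²] = 773 N/mm.
Capacity per unit length: φr_n = 0.75 × 0.6 × 490 × (0.707 × 10) = 1559 N/mm.
773 ≤ 1559 → adequate.

f_max ≈ 773 N/mm; adequate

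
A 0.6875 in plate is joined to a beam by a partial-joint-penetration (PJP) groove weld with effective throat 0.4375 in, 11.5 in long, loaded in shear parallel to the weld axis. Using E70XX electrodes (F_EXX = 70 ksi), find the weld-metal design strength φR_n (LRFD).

φR_n ≈ 158 kips

Effective throat (given) t_e = 0.4375 in.
A_we = 0.4375 × 11.5 = 5.031 in².
F_nw = 0.6 F_EXX = 42 ksi.
φR_n = 0.75 × 42 × 5.031 = 158.5 kips.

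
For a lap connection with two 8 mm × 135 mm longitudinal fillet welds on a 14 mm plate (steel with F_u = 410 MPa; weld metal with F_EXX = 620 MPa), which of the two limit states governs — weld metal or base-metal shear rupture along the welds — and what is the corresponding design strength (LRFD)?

φR_n ≈ 426 kN (weld metal governs)

t_e = 0.707 × 8 = 5.656 mm; L = 270 mm.
Weld metal: φR_n = 0.75 × 0.6 × 620 × 5.656 × 270 × 10⁻³ = 426.1 kN.
Base metal (shear rupture): φR_n = 0.75 × 0.6 × 410 × 14 × 270 × 10⁻³ = 697.4 kN.
Governing: weld metal.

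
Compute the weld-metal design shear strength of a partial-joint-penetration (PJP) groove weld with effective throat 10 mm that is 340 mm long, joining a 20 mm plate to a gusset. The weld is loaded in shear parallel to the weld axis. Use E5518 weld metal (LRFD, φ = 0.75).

φR_n ≈ 842 kN

E55XX → F_EXX = 550 MPa.
Effective throat (given) t_e = 10 mm.
A_we = 10 × 340 = 3400 mm².
F_nw = 0.6 F_EXX = 330 MPa.
φR_n = 0.75 × 330 × 3400 × 10⁻³ = 841.5 kN.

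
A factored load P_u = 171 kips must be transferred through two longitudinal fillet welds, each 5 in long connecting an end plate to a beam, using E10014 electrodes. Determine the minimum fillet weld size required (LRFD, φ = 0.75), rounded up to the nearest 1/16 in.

E100XX → F_EXX = 100 ksi.
Total weld length L = 10 in.
Required throat t_e = P_u / (φ × 0.6 F_EXX × L) = 171 / (0.75 × 0.6 × 100 × 10) = 0.38 in.
Required leg w = t_e / 0.707 = 0.5375 in → use 9/16 in.

w = 9/16 in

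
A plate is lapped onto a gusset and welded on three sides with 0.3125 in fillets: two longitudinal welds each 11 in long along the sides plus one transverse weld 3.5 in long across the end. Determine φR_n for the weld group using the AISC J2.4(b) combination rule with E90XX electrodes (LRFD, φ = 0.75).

φR_n ≈ 228 kips

E90XX → F_EXX = 90 ksi.
t_e = 0.707 × 0.3125 = 0.2209 in.
R_nwl = 0.6 × 90 × 0.2209 × 22 = 262.5 kips (longitudinal, 2 welds).
R_nwt = 0.6 × 90 × 0.2209 × 3.5 = 41.76 kips (transverse, base value).
(i) R_nwl + R_nwt = 304.2 kips; (ii) 0.85 R_nwl + 1.5 R_nwt = 285.7 kips.
R_n = max = 304.2 kips [governs: (i)]; φR_n = 228.2 kips.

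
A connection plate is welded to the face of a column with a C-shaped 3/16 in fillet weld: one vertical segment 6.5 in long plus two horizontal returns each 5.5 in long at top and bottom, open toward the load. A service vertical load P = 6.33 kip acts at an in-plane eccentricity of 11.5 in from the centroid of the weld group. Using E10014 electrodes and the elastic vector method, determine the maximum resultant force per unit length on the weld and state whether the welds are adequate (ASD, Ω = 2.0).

f_max ≈ 2.12 kip/in; adequate

E100XX → F_EXX = 100 ksi.
Total weld length L_w = 17.5 in. Treat welds as unit-width lines.
Centroid: x̄ = 2×5.5×2.75 / 17.5 = 1.729 in from the vertical weld.
Polar moment about centroid: J = I_x + I_y = [6.5³/12 + 2×5.5×3.25²] + [6.5×1.729² + 2(5.5³/12 + 5.5×1.021²)] = 197.7 in³.
Direct shear f_v = P/L_w = 6.33 / 17.5 = 0.3617 kip/in (vertical).
Torsion M = P·e = 6.33 × 11.5 = 72.795 kip·in.
Critical point at (x, y) = (3.771, 3.25) from centroid. f_tx = M·y/J = 1.197 kip/in; f_ty = M·x/J = 1.389 kip/in.
Resultant f_max = √[f_tx² + (f_v + f_ty)²] = √[1.197² + (0.3617 + 1.389)²] = 2.12 kip/in.
Capacity per unit length: r_n/Ω = (1/2.0) × 0.6 × 100 × (0.707 × 0.1875) = 3.977 kip/in.
2.12 ≤ 3.977 → adequate.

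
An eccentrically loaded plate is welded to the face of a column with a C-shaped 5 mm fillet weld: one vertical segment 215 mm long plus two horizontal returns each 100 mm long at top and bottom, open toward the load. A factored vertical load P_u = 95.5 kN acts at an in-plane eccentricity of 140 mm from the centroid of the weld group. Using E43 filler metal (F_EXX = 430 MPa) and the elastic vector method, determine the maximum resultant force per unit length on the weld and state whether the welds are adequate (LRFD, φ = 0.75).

f_max ≈ 654 N/mm; adequate

Total weld length L_w = 415 mm. Treat welds as unit-width lines.
Centroid: x̄ = 2×100×50 / 415 = 24.1 mm from the vertical weld.
Polar moment about centroid: J = I_x + I_y = [215³/12 + 2×100×107.5²] + [215×24.1² + 2(100³/12 + 100×25.9²)] = 3565000 mm³.
Direct shear f_v = P/L_w = 95.5×10³ / 415 = 230.1 N/mm (vertical).
Torsion M = P·e = 95.5×10³ × 140 = 13370000 N·mm.
Critical point at (x, y) = (75.9, 107.5) from centroid. f_tx = M·y/J = 403.1 N/mm; f_ty = M·x/J = 284.7 N/mm.
Resultant f_max = √[f_tx² + (f_v + f_ty)²] = √[403.1² + (230.1 + 284.7)²] = 653.8 N/mm.
Capacity per unit length: φr_n = 0.75 × 0.6 × 430 × (0.707 × 5) = 684 N/mm.
653.8 ≤ 684 → adequate.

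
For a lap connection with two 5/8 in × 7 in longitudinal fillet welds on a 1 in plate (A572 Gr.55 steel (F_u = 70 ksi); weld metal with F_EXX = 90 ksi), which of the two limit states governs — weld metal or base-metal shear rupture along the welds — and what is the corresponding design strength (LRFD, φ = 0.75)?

t_e = 0.707 × 0.625 = 0.4419 in; L = 14 in.
Weld metal: φR_n = 0.75 × 0.6 × 90 × 0.4419 × 14 = 250.5 kips.
Base metal (shear rupture): φR_n = 0.75 × 0.6 × 70 × 1 × 14 = 441 kips.
Governing: weld metal.

φR_n ≈ 251 kips (weld metal governs)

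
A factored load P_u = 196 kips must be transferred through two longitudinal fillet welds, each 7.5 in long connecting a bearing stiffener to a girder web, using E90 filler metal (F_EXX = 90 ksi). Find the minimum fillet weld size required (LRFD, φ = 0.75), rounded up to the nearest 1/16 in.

w = 1/2 in

Total weld length L = 15 in.
Required throat t_e = P_u / (φ × 0.6 F_EXX × L) = 196 / (0.75 × 0.6 × 90 × 15) = 0.3226 in.
Required leg w = t_e / 0.707 = 0.4563 in → use 1/2 in.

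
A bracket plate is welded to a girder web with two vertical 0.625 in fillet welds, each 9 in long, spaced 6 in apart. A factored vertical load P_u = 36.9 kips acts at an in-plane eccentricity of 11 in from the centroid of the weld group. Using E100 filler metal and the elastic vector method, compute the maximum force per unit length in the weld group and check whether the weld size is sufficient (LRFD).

f_max ≈ 9.04 kip/in; adequate

E100XX → F_EXX = 100 ksi.
Total weld length L_w = 18 in. Treat welds as unit-width lines.
Polar moment about centroid: J = 2[d³/12 + d(b/2)²] = 2[9³/12 + 9×3²] = 283.5 in³.
Direct shear f_v = P/L_w = 36.9 / 18 = 2.05 kip/in (vertical).
Torsion M = P·e = 36.9 × 11 = 405.9 kip·in.
Critical point at (x, y) = (3, 4.5) from centroid. f_tx = M·y/J = 6.443 kip/in; f_ty = M·x/J = 4.295 kip/in.
Resultant f_max = √[f_tx² + (f_v + f_ty)²] = √[6.443² + (2.05 + 4.295)²] = 9.043 kip/in.
Capacity per unit length: φr_n = 0.75 × 0.6 × 100 × (0.707 × 0.625) = 19.88 kip/in.
9.043 ≤ 19.88 → adequate.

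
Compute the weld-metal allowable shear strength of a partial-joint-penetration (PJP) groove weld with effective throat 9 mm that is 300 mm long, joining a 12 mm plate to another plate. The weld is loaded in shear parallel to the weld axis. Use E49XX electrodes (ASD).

R_n/Ω ≈ 397 kN

E49XX → F_EXX = 490 MPa.
Effective throat (given) t_e = 9 mm.
A_we = 9 × 300 = 2700 mm².
F_nw = 0.6 F_EXX = 294 MPa.
R_n/Ω = (294 × 2700) / 2.0 × 10⁻³ = 396.9 kN.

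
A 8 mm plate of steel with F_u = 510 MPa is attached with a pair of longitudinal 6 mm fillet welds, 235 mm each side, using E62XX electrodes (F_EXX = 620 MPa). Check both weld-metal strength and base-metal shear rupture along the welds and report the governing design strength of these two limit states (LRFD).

t_e = 0.707 × 6 = 4.242 mm; L = 470 mm.
Weld metal: φR_n = 0.75 × 0.6 × 620 × 4.242 × 470 × 10⁻³ = 556.3 kN.
Base metal (shear rupture): φR_n = 0.75 × 0.6 × 510 × 8 × 470 × 10⁻³ = 862.9 kN.
Governing: weld metal.

φR_n ≈ 556 kN (weld metal governs)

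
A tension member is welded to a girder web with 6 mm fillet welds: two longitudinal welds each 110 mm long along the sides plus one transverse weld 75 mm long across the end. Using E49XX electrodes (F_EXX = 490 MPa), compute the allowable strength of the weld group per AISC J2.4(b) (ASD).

t_e = 0.707 × 6 = 4.242 mm.
R_nwl = 0.6 × 490 × 4.242 × 220 × 10⁻³ = 274.4 kN (longitudinal, 2 welds).
R_nwt = 0.6 × 490 × 4.242 × 75 × 10⁻³ = 93.54 kN (transverse, base value).
(i) R_nwl + R_nwt = 367.9 kN; (ii) 0.85 R_nwl + 1.5 R_nwt = 373.5 kN.
R_n = max = 373.5 kN [governs: (ii)]; R_n/Ω = 186.8 kN.

R_n/Ω ≈ 187 kN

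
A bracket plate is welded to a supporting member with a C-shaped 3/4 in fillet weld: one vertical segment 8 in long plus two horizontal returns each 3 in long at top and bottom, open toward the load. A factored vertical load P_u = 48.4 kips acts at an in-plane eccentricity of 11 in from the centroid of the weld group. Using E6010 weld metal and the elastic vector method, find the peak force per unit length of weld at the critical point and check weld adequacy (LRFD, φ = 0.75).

f_max ≈ 18.4 kip/in; NOT adequate

E60XX → F_EXX = 60 ksi.
Total weld length L_w = 14 in. Treat welds as unit-width lines.
Centroid: x̄ = 2×3×1.5 / 14 = 0.6429 in from the vertical weld.
Polar moment about centroid: J = I_x + I_y = [8³/12 + 2×3×4²] + [8×0.6429² + 2(3³/12 + 3×0.8571²)] = 150.9 in³.
Direct shear f_v = P/L_w = 48.4 / 14 = 3.457 kip/in (vertical).
Torsion M = P·e = 48.4 × 11 = 532.4 kip·in.
Critical point at (x, y) = (2.357, 4) from centroid. f_tx = M·y/J = 14.11 kip/in; f_ty = M·x/J = 8.317 kip/in.
Resultant f_max = √[f_tx² + (f_v + f_ty)²] = √[14.11² + (3.457 + 8.317)²] = 18.38 kip/in.
Capacity per unit length: φr_n = 0.75 × 0.6 × 60 × (0.707 × 0.75) = 14.32 kip/in.
18.38 > 14.32 → NOT adequate.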